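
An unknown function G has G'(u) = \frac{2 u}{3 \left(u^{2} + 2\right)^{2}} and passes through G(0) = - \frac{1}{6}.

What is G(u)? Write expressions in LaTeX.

G(u) = - \frac{2}{6 u^{2} + 12}

The substitution w = 6 u^{2} + 12 works: G'(u) is exactly (dG/dw)*(dw/du) for that inner function.
A general antiderivative is - \frac{2}{6 u^{2} + 12} + C.
The condition gives C = - \frac{1}{6} - (- \frac{1}{6}) = 0.
So G(u) = - \frac{2}{6 u^{2} + 12}.
Check: d/du[- \frac{2}{6 u^{2} + 12}] = \frac{2 u}{3 u^{4} + 12 u^{2} + 12}, which equals G'(u).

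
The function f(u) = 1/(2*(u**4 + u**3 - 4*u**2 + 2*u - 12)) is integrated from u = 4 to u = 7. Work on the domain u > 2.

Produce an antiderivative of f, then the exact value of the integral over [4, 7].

Factor the denominator (2*(u - 2)*(u + 3)*(u**2 + 2)) and decompose: f = -(u + 8)/(132*(u**2 + 2)) - 1/(110*(u + 3)) + 1/(60*(u - 2)); each piece integrates to a log, atan, or power term.
F(u) = log(u - 2)/60 - log(u + 3)/110 - log(u**2 + 2)/264 - sqrt(2)*atan(sqrt(2)*u/2)/33 is an antiderivative of f.
Check: d/du[log(u - 2)/60 - log(u + 3)/110 - log(u**2 + 2)/264 - sqrt(2)*atan(sqrt(2)*u/2)/33] = 1/(2*u**4 + 2*u**3 - 8*u**2 + 4*u - 24), which equals f(u).
F(7) = -sqrt(2)*atan(7*sqrt(2)/2)/33 - log(10)/110 - log(51)/264 + log(5)/60; F(4) = -sqrt(2)*atan(2*sqrt(2))/33 - log(7)/110 - log(18)/264 + log(2)/60.
Integral = F(7) - F(4) = -sqrt(2)*atan(7*sqrt(2)/2)/33 - log(10)/110 - log(51)/264 - log(2)/60 + log(18)/264 + log(7)/110 + log(5)/60 + sqrt(2)*atan(2*sqrt(2))/33.

Antiderivative: F(u) = log(u - 2)/60 - log(u + 3)/110 - log(u**2 + 2)/264 - sqrt(2)*atan(sqrt(2)*u/2)/33; value = -sqrt(2)*atan(7*sqrt(2)/2)/33 - log(10)/110 - log(51)/264 - log(2)/60 + log(18)/264 + log(7)/110 + log(5)/60 + sqrt(2)*atan(2*sqrt(2))/33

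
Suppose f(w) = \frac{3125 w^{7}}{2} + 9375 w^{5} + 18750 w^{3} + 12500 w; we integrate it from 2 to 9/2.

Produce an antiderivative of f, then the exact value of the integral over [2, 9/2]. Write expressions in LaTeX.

Antiderivative: F(w) = \frac{3125 \left(w^{2} + 2\right)^{4}}{16}; value = \frac{195032703125}{4096}

f matches the chain-rule pattern g'(h)*h' with inner function h(w) = \frac{5 w^{2}}{2} + 5; substituting u = h(w) collapses the integral.
F(w) = \frac{3125 \left(w^{2} + 2\right)^{4}}{16} is an antiderivative of f.
Check: d/dw[\frac{3125 \left(w^{2} + 2\right)^{4}}{16}] = \frac{3125 w^{7}}{2} + 9375 w^{5} + 18750 w^{3} + 12500 w = f(w).
F(9/2) = \frac{196069503125}{4096}; F(2) = 253125.
Integral = F(9/2) - F(2) = \frac{195032703125}{4096}.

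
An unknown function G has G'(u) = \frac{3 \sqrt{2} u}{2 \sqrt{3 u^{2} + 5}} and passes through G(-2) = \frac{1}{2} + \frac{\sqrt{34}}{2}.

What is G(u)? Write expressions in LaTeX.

G'(u) matches the chain-rule pattern g'(h)*h' with inner function h(u) = \frac{3 u^{2}}{2} + \frac{5}{2}; substituting w = h(u) collapses the integral.
A general antiderivative is \sqrt{\frac{3 u^{2}}{2} + \frac{5}{2}} + C.
The condition gives C = \frac{1}{2} + \frac{\sqrt{34}}{2} - (\frac{\sqrt{34}}{2}) = \frac{1}{2}.
So G(u) = \frac{\sqrt{2} \sqrt{3 u^{2} + 5} + 1}{2}.
Check: d/du[\frac{\sqrt{2} \sqrt{3 u^{2} + 5} + 1}{2}] = \frac{3 \sqrt{2} u}{2 \sqrt{3 u^{2} + 5}} = G'(u).

G(u) = \frac{\sqrt{2} \sqrt{3 u^{2} + 5} + 1}{2}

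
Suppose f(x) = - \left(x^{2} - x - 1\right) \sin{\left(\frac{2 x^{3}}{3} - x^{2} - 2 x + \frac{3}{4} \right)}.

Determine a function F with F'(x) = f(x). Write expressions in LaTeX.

An antiderivative is F(x) = \frac{\cos{\left(\frac{2 x^{3}}{3} - x^{2} - 2 x + \frac{3}{4} \right)}}{2}.

f matches the chain-rule pattern g'(h)*h' with inner function h(x) = \frac{2 x^{3}}{3} - x^{2} - 2 x + \frac{3}{4}; substituting u = h(x) collapses the integral.
Check: d/dx[\frac{\cos{\left(\frac{2 x^{3}}{3} - x^{2} - 2 x + \frac{3}{4} \right)}}{2}] = - x^{2} \sin{\left(\frac{2 x^{3}}{3} - x^{2} - 2 x + \frac{3}{4} \right)} + x \sin{\left(\frac{2 x^{3}}{3} - x^{2} - 2 x + \frac{3}{4} \right)} + \sin{\left(\frac{2 x^{3}}{3} - x^{2} - 2 x + \frac{3}{4} \right)}, which equals f(x).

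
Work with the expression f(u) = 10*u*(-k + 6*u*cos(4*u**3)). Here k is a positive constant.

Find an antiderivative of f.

Check any antiderivative F(u) by computing F'(u) and comparing it with f(u).
Check: d/du[-5*(k*u**2 - sin(4*u**3))] = -10*k*u + 60*u**2*cos(4*u**3), which equals f(u).

An antiderivative is F(u) = -5*(k*u**2 - sin(4*u**3)).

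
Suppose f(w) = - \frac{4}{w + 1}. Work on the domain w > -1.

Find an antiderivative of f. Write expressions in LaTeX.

An antiderivative is F(w) = - 4 \log{\left(w + 1 \right)}.

Since d/dw undoes antidifferentiation here, F'(w) = f(w) is required of F(w).
Check: d/dw[- 4 \log{\left(w + 1 \right)}] = - \frac{4}{w + 1} = f(w).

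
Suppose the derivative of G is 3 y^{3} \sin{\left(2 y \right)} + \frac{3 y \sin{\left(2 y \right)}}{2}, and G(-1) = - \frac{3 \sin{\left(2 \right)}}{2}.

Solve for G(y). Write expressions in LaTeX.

G(y) = - \frac{3 y^{3} \cos{\left(2 y \right)}}{2} + \frac{9 y^{2} \sin{\left(2 y \right)}}{4} + \frac{3 y \cos{\left(2 y \right)}}{2} - \frac{3 \sin{\left(2 y \right)}}{4}

Integrate term by term and add the pieces.
A general antiderivative is - \frac{3 y^{3} \cos{\left(2 y \right)}}{2} + \frac{9 y^{2} \sin{\left(2 y \right)}}{4} + \frac{3 y \cos{\left(2 y \right)}}{2} - \frac{3 \sin{\left(2 y \right)}}{4} + C.
The condition gives C = - \frac{3 \sin{\left(2 \right)}}{2} - (- \frac{3 \sin{\left(2 \right)}}{2}) = 0.
So G(y) = - \frac{3 y^{3} \cos{\left(2 y \right)}}{2} + \frac{9 y^{2} \sin{\left(2 y \right)}}{4} + \frac{3 y \cos{\left(2 y \right)}}{2} - \frac{3 \sin{\left(2 y \right)}}{4}.
Check: d/dy[- \frac{3 y^{3} \cos{\left(2 y \right)}}{2} + \frac{9 y^{2} \sin{\left(2 y \right)}}{4} + \frac{3 y \cos{\left(2 y \right)}}{2} - \frac{3 \sin{\left(2 y \right)}}{4}] = 3 y^{3} \sin{\left(2 y \right)} + \frac{3 y \sin{\left(2 y \right)}}{2} = G'(y).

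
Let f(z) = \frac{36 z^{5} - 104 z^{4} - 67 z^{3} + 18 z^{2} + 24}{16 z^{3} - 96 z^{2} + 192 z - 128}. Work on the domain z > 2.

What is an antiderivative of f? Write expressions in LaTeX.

f has the shape u'v + uv' for u = \frac{3}{\left(2 z - 4\right)^{2}} and v = z^{5} + \frac{2 z^{4}}{3} - \frac{z^{3}}{4} - 1 — it is the derivative of the product u*v.
Check: d/dz[\frac{3 \left(z^{5} + \frac{2 z^{4}}{3} - \frac{z^{3}}{4} - 1\right)}{\left(2 z - 4\right)^{2}}] = \frac{36 z^{5} - 104 z^{4} - 67 z^{3} + 18 z^{2} + 24}{16 z^{3} - 96 z^{2} + 192 z - 128} = f(z).

An antiderivative is F(z) = \frac{3 \left(z^{5} + \frac{2 z^{4}}{3} - \frac{z^{3}}{4} - 1\right)}{\left(2 z - 4\right)^{2}}.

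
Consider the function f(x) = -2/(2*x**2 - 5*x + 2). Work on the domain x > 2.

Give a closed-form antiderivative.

An antiderivative is F(x) = -2*log(x - 2)/3 + 2*log(x - 1/2)/3.

The denominator factors as (x - 2)*(2*x - 1); partial fractions split f into directly integrable pieces: 4/(3*(2*x - 1)) - 2/(3*(x - 2)).
Check: d/dx[-2*log(x - 2)/3 + 2*log(x - 1/2)/3] = -2/(2*x**2 - 5*x + 2) = f(x).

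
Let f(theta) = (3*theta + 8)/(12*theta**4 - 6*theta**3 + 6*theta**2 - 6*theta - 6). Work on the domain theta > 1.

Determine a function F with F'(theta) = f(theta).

An antiderivative is F(theta) = 11*log(theta - 1)/36 - 13*log(theta + 1/2)/45 - log(theta**2 + 1)/120 - 9*atan(theta)/20.

Factor the denominator (6*(theta - 1)*(2*theta + 1)*(theta**2 + 1)) and decompose: f = -(theta + 27)/(60*(theta**2 + 1)) - 26/(45*(2*theta + 1)) + 11/(36*(theta - 1)); each piece integrates to a log, atan, or power term.
Check: d/dtheta[11*log(theta - 1)/36 - 13*log(theta + 1/2)/45 - log(theta**2 + 1)/120 - 9*atan(theta)/20] = (3*theta + 8)/(12*theta**4 - 6*theta**3 + 6*theta**2 - 6*theta - 6) = f(theta).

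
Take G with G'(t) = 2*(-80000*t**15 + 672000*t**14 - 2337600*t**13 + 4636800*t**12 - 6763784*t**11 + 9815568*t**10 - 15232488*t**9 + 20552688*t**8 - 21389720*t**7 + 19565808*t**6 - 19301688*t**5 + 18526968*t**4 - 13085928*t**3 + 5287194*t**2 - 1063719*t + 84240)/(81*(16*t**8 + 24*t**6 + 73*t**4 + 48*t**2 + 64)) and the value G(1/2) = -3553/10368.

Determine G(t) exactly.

G(t) = (324*t - 2*(-5*t**2 + 12*t - 3)**4*(4*t**4 + 3*t**2 + 8) - 243)/(81*(4*t**4 + 3*t**2 + 8))

Check a candidate G(t) by differentiating: d/dt[G] must match the given G'(t).
A general antiderivative is (2*t/3 - 1/2)/(2*t**4/3 + t**2/2 + 4/3) - 2*(-5*t**2/3 + 4*t - 1)**4 + C.
The condition gives C = -3553/10368 - (-3553/10368) = 0.
So G(t) = (324*t - 2*(-5*t**2 + 12*t - 3)**4*(4*t**4 + 3*t**2 + 8) - 243)/(81*(4*t**4 + 3*t**2 + 8)).
Check: d/dt[(324*t - 2*(-5*t**2 + 12*t - 3)**4*(4*t**4 + 3*t**2 + 8) - 243)/(81*(4*t**4 + 3*t**2 + 8))] = (-160000*t**15 + 1344000*t**14 - 4675200*t**13 + 9273600*t**12 - 13527568*t**11 + 19631136*t**10 - 30464976*t**9 + 41105376*t**8 - 42779440*t**7 + 39131616*t**6 - 38603376*t**5 + 37053936*t**4 - 26171856*t**3 + 10574388*t**2 - 2127438*t + 168480)/(1296*t**8 + 1944*t**6 + 5913*t**4 + 3888*t**2 + 5184), which equals G'(t).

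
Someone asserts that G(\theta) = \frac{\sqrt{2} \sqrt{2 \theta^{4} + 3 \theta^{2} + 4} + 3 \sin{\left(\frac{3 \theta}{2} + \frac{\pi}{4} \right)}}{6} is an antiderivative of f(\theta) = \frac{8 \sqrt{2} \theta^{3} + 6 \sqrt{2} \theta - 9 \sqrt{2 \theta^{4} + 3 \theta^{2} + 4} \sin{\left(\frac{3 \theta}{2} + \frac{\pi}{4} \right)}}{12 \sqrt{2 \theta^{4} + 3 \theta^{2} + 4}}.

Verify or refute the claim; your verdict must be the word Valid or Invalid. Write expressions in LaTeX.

d/d\theta[G] = \frac{8 \sqrt{2} \theta^{3} + 6 \sqrt{2} \theta + 9 \sqrt{2 \theta^{4} + 3 \theta^{2} + 4} \cos{\left(\frac{3 \theta}{2} + \frac{\pi}{4} \right)}}{12 \sqrt{2 \theta^{4} + 3 \theta^{2} + 4}}
d/d\theta[G] - f(\theta) = \frac{3 \sin{\left(\frac{3 \theta}{2} + \frac{\pi}{4} \right)}}{4} + \frac{3 \cos{\left(\frac{3 \theta}{2} + \frac{\pi}{4} \right)}}{4} != 0.

Invalid: d/d\theta[G] - f = \frac{3 \sin{\left(\frac{3 \theta}{2} + \frac{\pi}{4} \right)}}{4} + \frac{3 \cos{\left(\frac{3 \theta}{2} + \frac{\pi}{4} \right)}}{4}, which is not 0.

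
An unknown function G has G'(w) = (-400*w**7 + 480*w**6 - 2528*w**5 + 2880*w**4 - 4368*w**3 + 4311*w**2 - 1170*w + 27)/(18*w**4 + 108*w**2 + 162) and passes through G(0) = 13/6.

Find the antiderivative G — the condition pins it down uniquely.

G(w) = (-100*w**6 + 160*w**5 - 364*w**4 + 480*w**3 - 156*w**2 + 9*w + 117)/(18*w**2 + 54)

Whatever form G(w) takes, its d/dw must return the stated G'(w).
A general antiderivative is (w + 1)/(2*w**2 + 6) - 2*(-5*w**2/3 + 4*w/3)**2 + C.
The condition gives C = 13/6 - (1/6) = 2.
So G(w) = (-100*w**6 + 160*w**5 - 364*w**4 + 480*w**3 - 156*w**2 + 9*w + 117)/(18*w**2 + 54).
Check: d/dw[(-100*w**6 + 160*w**5 - 364*w**4 + 480*w**3 - 156*w**2 + 9*w + 117)/(18*w**2 + 54)] = (-400*w**7 + 480*w**6 - 2528*w**5 + 2880*w**4 - 4368*w**3 + 4311*w**2 - 1170*w + 27)/(18*w**4 + 108*w**2 + 162) = G'(w).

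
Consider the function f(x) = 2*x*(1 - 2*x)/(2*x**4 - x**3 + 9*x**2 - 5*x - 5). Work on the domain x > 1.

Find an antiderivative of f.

Factor the denominator ((x - 1)*(2*x + 1)*(x**2 + 5)) and decompose: f = -(x + 115)/(63*(x**2 + 5)) + 16/(63*(2*x + 1)) - 1/(9*(x - 1)); each piece integrates to a log, atan, or power term.
Check: d/dx[-(14*log(x - 1) - 16*log(x + 1/2) + log(x**2 + 5) + 46*sqrt(5)*atan(sqrt(5)*x/5))/126] = (-4*x**2 + 2*x)/(2*x**4 - x**3 + 9*x**2 - 5*x - 5), which equals f(x).

An antiderivative is F(x) = -(14*log(x - 1) - 16*log(x + 1/2) + log(x**2 + 5) + 46*sqrt(5)*atan(sqrt(5)*x/5))/126.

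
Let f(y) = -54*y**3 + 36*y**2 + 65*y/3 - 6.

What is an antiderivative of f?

An antiderivative is F(y) = -(18*y**2 - 8*y - 9)**2/24.

The substitution u = -3*y**2 + 4*y/3 + 3/2 works: f is exactly (dF/du)*(du/dy) for that inner function.
Check: d/dy[-(18*y**2 - 8*y - 9)**2/24] = -54*y**3 + 36*y**2 + 65*y/3 - 6 = f(y).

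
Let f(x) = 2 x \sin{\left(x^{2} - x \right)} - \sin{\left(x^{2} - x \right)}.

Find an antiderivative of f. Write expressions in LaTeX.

f matches the chain-rule pattern g'(h)*h' with inner function h(x) = x^{2} - x; substituting u = h(x) collapses the integral.
Check: d/dx[- \cos{\left(x^{2} - x \right)}] = 2 x \sin{\left(x^{2} - x \right)} - \sin{\left(x^{2} - x \right)} = f(x).

An antiderivative is F(x) = - \cos{\left(x^{2} - x \right)}.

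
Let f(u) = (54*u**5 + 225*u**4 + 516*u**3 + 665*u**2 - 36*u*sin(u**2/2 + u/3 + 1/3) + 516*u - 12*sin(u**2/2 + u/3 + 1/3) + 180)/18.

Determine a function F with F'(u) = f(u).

An antiderivative is F(u) = (u**2 + 5*u/3 + 2)**3/2 + 2*cos(u**2/2 + u/3 + 1/3).

Recover f(u) by differentiating a candidate F(u); any mismatch rules it out.
Check: d/du[(u**2 + 5*u/3 + 2)**3/2 + 2*cos(u**2/2 + u/3 + 1/3)] = 3*u**5 + 25*u**4/2 + 86*u**3/3 + 665*u**2/18 - 2*u*sin(u**2/2 + u/3 + 1/3) + 86*u/3 - 2*sin(u**2/2 + u/3 + 1/3)/3 + 10, which equals f(u).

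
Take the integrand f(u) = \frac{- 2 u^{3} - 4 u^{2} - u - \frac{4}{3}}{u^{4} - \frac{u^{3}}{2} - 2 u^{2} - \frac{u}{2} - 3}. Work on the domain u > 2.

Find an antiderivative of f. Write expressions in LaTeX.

Factor the denominator (3 \left(u - 2\right) \left(2 u + 3\right) \left(u^{2} + 1\right)) and decompose: f = - \frac{2 \left(16 u + 67\right)}{195 \left(u^{2} + 1\right)} + \frac{100}{273 \left(2 u + 3\right)} - \frac{212}{105 \left(u - 2\right)}; each piece integrates to a log, atan, or power term.
Check: d/du[- \frac{2 \left(1378 \log{\left(u - 2 \right)} - 125 \log{\left(u + \frac{3}{2} \right)} + 56 \log{\left(u^{2} + 1 \right)} + 469 \operatorname{atan}{\left(u \right)}\right)}{1365}] = \frac{- 12 u^{3} - 24 u^{2} - 6 u - 8}{6 u^{4} - 3 u^{3} - 12 u^{2} - 3 u - 18}, which equals f(u).

An antiderivative is F(u) = - \frac{2 \left(1378 \log{\left(u - 2 \right)} - 125 \log{\left(u + \frac{3}{2} \right)} + 56 \log{\left(u^{2} + 1 \right)} + 469 \operatorname{atan}{\left(u \right)}\right)}{1365}.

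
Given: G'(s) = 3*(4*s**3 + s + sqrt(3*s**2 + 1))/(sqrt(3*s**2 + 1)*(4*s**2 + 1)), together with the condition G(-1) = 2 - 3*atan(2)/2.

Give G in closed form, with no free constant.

Recover the given G'(s) by differentiating a candidate G(s); any mismatch rules it out.
A general antiderivative is sqrt(3*s**2 + 1) + 3*atan(2*s)/2 + C.
The condition gives C = 2 - 3*atan(2)/2 - (2 - 3*atan(2)/2) = 0.
So G(s) = (2*sqrt(3*s**2 + 1) + 3*atan(2*s))/2.
Check: d/ds[(2*sqrt(3*s**2 + 1) + 3*atan(2*s))/2] = (12*s**3 + 3*s + 3*sqrt(3*s**2 + 1))/(4*s**2*sqrt(3*s**2 + 1) + sqrt(3*s**2 + 1)), which equals G'(s).

G(s) = (2*sqrt(3*s**2 + 1) + 3*atan(2*s))/2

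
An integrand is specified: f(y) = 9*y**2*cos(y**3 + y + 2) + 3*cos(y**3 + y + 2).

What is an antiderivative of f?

The substitution u = y**3 + y + 2 works: f is exactly (dF/du)*(du/dy) for that inner function.
Check: d/dy[3*sin(y**3 + y + 2)] = 9*y**2*cos(y**3 + y + 2) + 3*cos(y**3 + y + 2) = f(y).

An antiderivative is F(y) = 3*sin(y**3 + y + 2).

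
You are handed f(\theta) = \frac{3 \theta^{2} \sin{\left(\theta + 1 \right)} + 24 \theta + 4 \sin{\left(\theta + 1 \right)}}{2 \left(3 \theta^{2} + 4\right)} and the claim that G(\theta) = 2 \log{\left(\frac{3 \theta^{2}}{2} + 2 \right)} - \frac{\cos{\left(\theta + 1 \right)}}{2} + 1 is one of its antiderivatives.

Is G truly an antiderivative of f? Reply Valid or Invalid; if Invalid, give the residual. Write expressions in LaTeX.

Valid: G'(\theta) = f(\theta).

d/d\theta[G] = \frac{3 \theta^{2} \sin{\left(\theta + 1 \right)} + 24 \theta + 4 \sin{\left(\theta + 1 \right)}}{6 \theta^{2} + 8}
This equals f(\theta) exactly, so the claim holds.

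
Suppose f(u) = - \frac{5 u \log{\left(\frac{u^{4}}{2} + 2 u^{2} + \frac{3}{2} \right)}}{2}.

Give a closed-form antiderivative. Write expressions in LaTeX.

An antiderivative is F(u) = - \frac{5 u^{2} \log{\left(\frac{u^{4}}{2} + 2 u^{2} + \frac{3}{2} \right)}}{4} + \frac{5 u^{2}}{2} - \frac{5 \log{\left(u^{2} + 1 \right)}}{4} - \frac{15 \log{\left(u^{2} + 3 \right)}}{4}.

For F(u) to be correct the identity F'(u) - f(u) = 0 must hold.
Check: d/du[- \frac{5 u^{2} \log{\left(\frac{u^{4}}{2} + 2 u^{2} + \frac{3}{2} \right)}}{4} + \frac{5 u^{2}}{2} - \frac{5 \log{\left(u^{2} + 1 \right)}}{4} - \frac{15 \log{\left(u^{2} + 3 \right)}}{4}] = - \frac{5 u \log{\left(\frac{u^{4}}{2} + 2 u^{2} + \frac{3}{2} \right)}}{2} = f(u).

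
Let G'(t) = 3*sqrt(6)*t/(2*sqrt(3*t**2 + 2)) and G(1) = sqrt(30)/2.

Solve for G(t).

G(t) = sqrt(6)*sqrt(3*t**2 + 2)/2

G'(t) matches the chain-rule pattern g'(h)*h' with inner function h(t) = 2*t**2 + 4/3; substituting u = h(t) collapses the integral.
A general antiderivative is 3*sqrt(2*t**2 + 4/3)/2 + C.
The condition gives C = sqrt(30)/2 - (sqrt(30)/2) = 0.
So G(t) = sqrt(6)*sqrt(3*t**2 + 2)/2.
Check: d/dt[sqrt(6)*sqrt(3*t**2 + 2)/2] = 3*sqrt(6)*t/(2*sqrt(3*t**2 + 2)) = G'(t).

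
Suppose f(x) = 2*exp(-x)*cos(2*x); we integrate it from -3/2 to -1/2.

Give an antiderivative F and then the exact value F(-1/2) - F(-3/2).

A candidate is checked by its d/dx: the result must match f(x).
F(x) = 4*exp(-x)*sin(2*x)/5 - 2*exp(-x)*cos(2*x)/5 is an antiderivative of f.
Check: d/dx[4*exp(-x)*sin(2*x)/5 - 2*exp(-x)*cos(2*x)/5] = 2*exp(-x)*cos(2*x) = f(x).
F(-1/2) = -4*exp(1/2)*sin(1)/5 - 2*exp(1/2)*cos(1)/5; F(-3/2) = -4*exp(3/2)*sin(3)/5 - 2*exp(3/2)*cos(3)/5.
Integral = F(-1/2) - F(-3/2) = 2*exp(3/2)*cos(3)/5 - 4*exp(1/2)*sin(1)/5 - 2*exp(1/2)*cos(1)/5 + 4*exp(3/2)*sin(3)/5.

Antiderivative: F(x) = 4*exp(-x)*sin(2*x)/5 - 2*exp(-x)*cos(2*x)/5; value = 2*exp(3/2)*cos(3)/5 - 4*exp(1/2)*sin(1)/5 - 2*exp(1/2)*cos(1)/5 + 4*exp(3/2)*sin(3)/5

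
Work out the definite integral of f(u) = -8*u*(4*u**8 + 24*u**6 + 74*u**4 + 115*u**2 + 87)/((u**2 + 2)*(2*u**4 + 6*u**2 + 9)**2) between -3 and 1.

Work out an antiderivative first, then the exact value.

Check any antiderivative F(u) by computing F'(u) and comparing it with f(u).
F(u) = -4*log(u**2 + 2) + 1/(u**4 + 3*u**2 + 9/2) is an antiderivative of f.
Check: d/du[-4*log(u**2 + 2) + 1/(u**4 + 3*u**2 + 9/2)] = (-32*u**9 - 192*u**7 - 592*u**5 - 920*u**3 - 696*u)/(4*u**10 + 32*u**8 + 120*u**6 + 252*u**4 + 297*u**2 + 162), which equals f(u).
F(1) = 2/17 - 4*log(3); F(-3) = 2/225 - 4*log(11).
Integral = F(1) - F(-3) = -4*log(3) + 416/3825 + 4*log(11).

Antiderivative: F(u) = -4*log(u**2 + 2) + 1/(u**4 + 3*u**2 + 9/2); value = -4*log(3) + 416/3825 + 4*log(11)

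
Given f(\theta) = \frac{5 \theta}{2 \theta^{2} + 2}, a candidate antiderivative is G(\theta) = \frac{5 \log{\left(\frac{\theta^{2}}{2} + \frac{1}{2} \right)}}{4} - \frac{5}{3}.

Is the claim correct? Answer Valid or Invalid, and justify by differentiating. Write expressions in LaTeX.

d/d\theta[G] = \frac{5 \theta}{2 \theta^{2} + 2}
This equals f(\theta) exactly, so the claim holds.

Valid - differentiating G returns exactly f.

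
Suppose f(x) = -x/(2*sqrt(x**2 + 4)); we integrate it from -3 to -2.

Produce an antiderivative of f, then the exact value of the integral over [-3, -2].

The substitution u = x**2 + 4 works: f is exactly (dF/du)*(du/dx) for that inner function.
F(x) = -sqrt(x**2 + 4)/2 is an antiderivative of f.
Check: d/dx[-sqrt(x**2 + 4)/2] = -x/(2*sqrt(x**2 + 4)) = f(x).
F(-2) = -sqrt(2); F(-3) = -sqrt(13)/2.
Integral = F(-2) - F(-3) = -sqrt(2) + sqrt(13)/2.

Antiderivative: F(x) = -sqrt(x**2 + 4)/2; value = -sqrt(2) + sqrt(13)/2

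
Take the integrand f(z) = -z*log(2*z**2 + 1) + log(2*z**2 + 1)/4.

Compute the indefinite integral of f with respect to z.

F(z) = (2*z**2 + z*(1 - 2*z)*log(2*z**2 + 1) - 2*z - log(z**2 + 1/2) + sqrt(2)*atan(sqrt(2)*z))/4 + C

Integrate term by term and add the pieces.
Check: d/dz[(2*z**2 + z*(1 - 2*z)*log(2*z**2 + 1) - 2*z - log(z**2 + 1/2) + sqrt(2)*atan(sqrt(2)*z))/4] = -z*log(2*z**2 + 1) + log(2*z**2 + 1)/4 = f(z).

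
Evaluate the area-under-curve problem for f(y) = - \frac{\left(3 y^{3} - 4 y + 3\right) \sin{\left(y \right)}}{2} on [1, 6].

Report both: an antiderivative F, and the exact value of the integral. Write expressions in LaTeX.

For F(y) to be correct the identity F'(y) - f(y) = 0 must hold.
F(y) = \frac{3 y^{3} \cos{\left(y \right)} - 9 y^{2} \sin{\left(y \right)} - 22 y \cos{\left(y \right)} + 22 \sin{\left(y \right)} + 3 \cos{\left(y \right)}}{2} is an antiderivative of f.
Check: d/dy[\frac{3 y^{3} \cos{\left(y \right)} - 9 y^{2} \sin{\left(y \right)} - 22 y \cos{\left(y \right)} + 22 \sin{\left(y \right)} + 3 \cos{\left(y \right)}}{2}] = - \frac{3 y^{3} \sin{\left(y \right)}}{2} + 2 y \sin{\left(y \right)} - \frac{3 \sin{\left(y \right)}}{2}, which equals f(y).
F(6) = - 151 \sin{\left(6 \right)} + \frac{519 \cos{\left(6 \right)}}{2}; F(1) = - 8 \cos{\left(1 \right)} + \frac{13 \sin{\left(1 \right)}}{2}.
Integral = F(6) - F(1) = - \frac{13 \sin{\left(1 \right)}}{2} + 8 \cos{\left(1 \right)} - 151 \sin{\left(6 \right)} + \frac{519 \cos{\left(6 \right)}}{2}.

Antiderivative: F(y) = \frac{3 y^{3} \cos{\left(y \right)} - 9 y^{2} \sin{\left(y \right)} - 22 y \cos{\left(y \right)} + 22 \sin{\left(y \right)} + 3 \cos{\left(y \right)}}{2}; value = - \frac{13 \sin{\left(1 \right)}}{2} + 8 \cos{\left(1 \right)} - 151 \sin{\left(6 \right)} + \frac{519 \cos{\left(6 \right)}}{2}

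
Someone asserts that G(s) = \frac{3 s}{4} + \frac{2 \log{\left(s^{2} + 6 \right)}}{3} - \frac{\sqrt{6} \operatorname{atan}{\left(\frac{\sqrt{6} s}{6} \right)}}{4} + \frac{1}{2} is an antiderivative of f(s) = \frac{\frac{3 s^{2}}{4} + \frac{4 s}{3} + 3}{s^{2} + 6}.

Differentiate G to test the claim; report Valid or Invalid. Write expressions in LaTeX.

d/ds[G] = \frac{9 s^{2} + 16 s + 36}{12 s^{2} + 72}
This equals f(s) exactly, so the claim holds.

Valid: G'(s) = f(s).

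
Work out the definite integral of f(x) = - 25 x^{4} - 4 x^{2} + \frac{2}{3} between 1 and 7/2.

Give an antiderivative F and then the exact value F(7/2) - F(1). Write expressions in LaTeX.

The integrand splits into summands that can be handled one at a time.
F(x) = - 5 x^{5} - \frac{4 x^{3}}{3} + \frac{2 x}{3} is an antiderivative of f.
Check: d/dx[- 5 x^{5} - \frac{4 x^{3}}{3} + \frac{2 x}{3}] = - 25 x^{4} - 4 x^{2} + \frac{2}{3} = f(x).
F(7/2) = - \frac{257369}{96}; F(1) = - \frac{17}{3}.
Integral = F(7/2) - F(1) = - \frac{256825}{96}.

Antiderivative: F(x) = - 5 x^{5} - \frac{4 x^{3}}{3} + \frac{2 x}{3}; value = - \frac{256825}{96}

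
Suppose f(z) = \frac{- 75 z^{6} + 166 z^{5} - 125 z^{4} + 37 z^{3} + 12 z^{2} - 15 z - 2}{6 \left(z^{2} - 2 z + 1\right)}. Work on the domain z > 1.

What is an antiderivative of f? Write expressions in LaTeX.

An antiderivative is F(z) = \frac{- 30 z^{5} \left(z - 1\right) + 8 z^{4} \left(z - 1\right) - 12 z^{3} \left(z - 1\right) - 15 z^{2} \left(z - 1\right) - 24 z + 28}{12 \left(z - 1\right)}.

An antiderivative F(z) passes only if d/dz[F] lands on f(z) exactly.
Check: d/dz[\frac{- 30 z^{5} \left(z - 1\right) + 8 z^{4} \left(z - 1\right) - 12 z^{3} \left(z - 1\right) - 15 z^{2} \left(z - 1\right) - 24 z + 28}{12 \left(z - 1\right)}] = \frac{- 75 z^{6} + 166 z^{5} - 125 z^{4} + 37 z^{3} + 12 z^{2} - 15 z - 2}{6 z^{2} - 12 z + 6}, which equals f(z).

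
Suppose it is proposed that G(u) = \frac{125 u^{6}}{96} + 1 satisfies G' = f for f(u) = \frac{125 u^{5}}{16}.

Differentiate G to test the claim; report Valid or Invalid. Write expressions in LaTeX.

d/du[G] = \frac{125 u^{5}}{16}
This equals f(u) exactly, so the claim holds.

Valid: G'(u) = f(u).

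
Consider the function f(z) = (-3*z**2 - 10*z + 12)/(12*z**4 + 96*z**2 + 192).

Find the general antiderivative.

F(z) = (-z**2/2 + 3*z/4 - 3/4)/(2*(3*z**2/2 + 6)) + C

f has the shape u'v + uv' for u = 1/(2*(3*z**2/2 + 6)) and v = -z**2/2 + 3*z/4 - 3/4 — it is the derivative of the product u*v.
Check: d/dz[(-z**2/2 + 3*z/4 - 3/4)/(2*(3*z**2/2 + 6))] = (-3*z**2 - 10*z + 12)/(12*z**4 + 96*z**2 + 192) = f(z).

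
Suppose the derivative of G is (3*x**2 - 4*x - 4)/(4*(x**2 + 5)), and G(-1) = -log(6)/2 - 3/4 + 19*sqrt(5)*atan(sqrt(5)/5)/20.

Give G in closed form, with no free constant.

A first test for any G(x): its x-derivative must equal the given G'(x).
A general antiderivative is 3*x/4 - log(x**2 + 5)/2 - 19*sqrt(5)*atan(sqrt(5)*x/5)/20 + C.
The condition gives C = -log(6)/2 - 3/4 + 19*sqrt(5)*atan(sqrt(5)/5)/20 - (-log(6)/2 - 3/4 + 19*sqrt(5)*atan(sqrt(5)/5)/20) = 0.
So G(x) = 3*x/4 - log(x**2 + 5)/2 - 19*sqrt(5)*atan(sqrt(5)*x/5)/20.
Check: d/dx[3*x/4 - log(x**2 + 5)/2 - 19*sqrt(5)*atan(sqrt(5)*x/5)/20] = (3*x**2 - 4*x - 4)/(4*x**2 + 20), which equals G'(x).

G(x) = 3*x/4 - log(x**2 + 5)/2 - 19*sqrt(5)*atan(sqrt(5)*x/5)/20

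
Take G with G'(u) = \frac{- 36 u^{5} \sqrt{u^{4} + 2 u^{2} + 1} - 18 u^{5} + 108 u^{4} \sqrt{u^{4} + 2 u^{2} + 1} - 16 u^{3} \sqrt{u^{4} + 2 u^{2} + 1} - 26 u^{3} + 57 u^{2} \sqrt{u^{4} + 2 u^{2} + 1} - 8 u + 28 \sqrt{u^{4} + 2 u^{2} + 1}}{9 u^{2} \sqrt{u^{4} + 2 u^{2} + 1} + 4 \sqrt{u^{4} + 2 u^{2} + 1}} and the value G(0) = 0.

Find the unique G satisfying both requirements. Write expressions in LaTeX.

G(u) = - u^{4} + 4 u^{3} + u - \sqrt{u^{4} + 2 u^{2} + 1} + 4 \operatorname{atan}{\left(\frac{3 u}{2} \right)} + 1

A first test for any G(u): its u-derivative must equal the given G'(u).
A general antiderivative is - u^{4} + 4 u^{3} + u - \sqrt{u^{4} + 2 u^{2} + 1} + 4 \operatorname{atan}{\left(\frac{3 u}{2} \right)} + C.
The condition gives C = 0 - (-1) = 1.
So G(u) = - u^{4} + 4 u^{3} + u - \sqrt{u^{4} + 2 u^{2} + 1} + 4 \operatorname{atan}{\left(\frac{3 u}{2} \right)} + 1.
Check: d/du[- u^{4} + 4 u^{3} + u - \sqrt{u^{4} + 2 u^{2} + 1} + 4 \operatorname{atan}{\left(\frac{3 u}{2} \right)} + 1] = \frac{- 36 u^{5} \sqrt{u^{4} + 2 u^{2} + 1} - 18 u^{5} + 108 u^{4} \sqrt{u^{4} + 2 u^{2} + 1} - 16 u^{3} \sqrt{u^{4} + 2 u^{2} + 1} - 26 u^{3} + 57 u^{2} \sqrt{u^{4} + 2 u^{2} + 1} - 8 u + 28 \sqrt{u^{4} + 2 u^{2} + 1}}{9 u^{2} \sqrt{u^{4} + 2 u^{2} + 1} + 4 \sqrt{u^{4} + 2 u^{2} + 1}} = G'(u).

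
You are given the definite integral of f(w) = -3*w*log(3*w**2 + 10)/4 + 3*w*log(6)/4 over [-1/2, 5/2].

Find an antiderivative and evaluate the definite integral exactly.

Integrate term by term and add the pieces.
F(w) = (-3*w**2*log(w**2/2 + 5/3) + 3*w**2 - 10*log(3*w**2 + 10))/8 is an antiderivative of f.
Check: d/dw[(-3*w**2*log(w**2/2 + 5/3) + 3*w**2 - 10*log(3*w**2 + 10))/8] = -3*w*log(3*w**2 + 10)/4 + 3*w*log(6)/4 = f(w).
F(5/2) = -5*log(115/4)/4 - 75*log(115/24)/32 + 75/32; F(-1/2) = -5*log(43/4)/4 - 3*log(43/24)/32 + 3/32.
Integral = F(5/2) - F(-1/2) = -5*log(115/4)/4 - 75*log(115/24)/32 + 3*log(43/24)/32 + 9/4 + 5*log(43/4)/4.

Antiderivative: F(w) = (-3*w**2*log(w**2/2 + 5/3) + 3*w**2 - 10*log(3*w**2 + 10))/8; value = -5*log(115/4)/4 - 75*log(115/24)/32 + 3*log(43/24)/32 + 9/4 + 5*log(43/4)/4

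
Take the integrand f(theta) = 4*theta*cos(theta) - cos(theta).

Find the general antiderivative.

The integrand splits into summands that can be handled one at a time.
Check: d/dtheta[4*theta*sin(theta) - sin(theta) + 4*cos(theta)] = 4*theta*cos(theta) - cos(theta) = f(theta).

F(theta) = 4*theta*sin(theta) - sin(theta) + 4*cos(theta) + C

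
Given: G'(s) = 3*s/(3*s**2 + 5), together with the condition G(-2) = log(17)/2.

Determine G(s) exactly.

G(s) = log(3*s**2 + 5)/2

G'(s) matches the chain-rule pattern g'(h)*h' with inner function h(s) = 3*s**2 + 5; substituting u = h(s) collapses the integral.
A general antiderivative is log(3*s**2 + 5)/2 + C.
The condition gives C = log(17)/2 - (log(17)/2) = 0.
So G(s) = log(3*s**2 + 5)/2.
Check: d/ds[log(3*s**2 + 5)/2] = 3*s/(3*s**2 + 5) = G'(s).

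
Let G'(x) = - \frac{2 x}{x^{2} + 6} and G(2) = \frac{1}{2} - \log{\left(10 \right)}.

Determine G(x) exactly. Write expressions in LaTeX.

G(x) = \frac{1}{2} - \log{\left(x^{2} + 6 \right)}

G'(x) matches the chain-rule pattern g'(h)*h' with inner function h(x) = x^{2} + 6; substituting u = h(x) collapses the integral.
A general antiderivative is - \log{\left(x^{2} + 6 \right)} + C.
The condition gives C = \frac{1}{2} - \log{\left(10 \right)} - (- \log{\left(10 \right)}) = \frac{1}{2}.
So G(x) = \frac{1}{2} - \log{\left(x^{2} + 6 \right)}.
Check: d/dx[\frac{1}{2} - \log{\left(x^{2} + 6 \right)}] = - \frac{2 x}{x^{2} + 6} = G'(x).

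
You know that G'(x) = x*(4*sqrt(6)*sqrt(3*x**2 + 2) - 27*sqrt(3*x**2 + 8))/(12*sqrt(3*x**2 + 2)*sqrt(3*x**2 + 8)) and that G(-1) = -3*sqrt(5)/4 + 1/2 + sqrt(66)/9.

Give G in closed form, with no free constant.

G(x) = (-27*sqrt(3*x**2 + 2) + 4*sqrt(6)*sqrt(3*x**2 + 8) + 18)/36

A first test for any G(x): its x-derivative must equal the given G'(x).
A general antiderivative is 2*sqrt(x**2/2 + 4/3)/3 - 3*sqrt(3*x**2 + 2)/4 + C.
The condition gives C = -3*sqrt(5)/4 + 1/2 + sqrt(66)/9 - (-3*sqrt(5)/4 + sqrt(66)/9) = 1/2.
So G(x) = (-27*sqrt(3*x**2 + 2) + 4*sqrt(6)*sqrt(3*x**2 + 8) + 18)/36.
Check: d/dx[(-27*sqrt(3*x**2 + 2) + 4*sqrt(6)*sqrt(3*x**2 + 8) + 18)/36] = (4*sqrt(6)*x*sqrt(3*x**2 + 2) - 27*x*sqrt(3*x**2 + 8))/(12*sqrt(3*x**2 + 2)*sqrt(3*x**2 + 8)), which equals G'(x).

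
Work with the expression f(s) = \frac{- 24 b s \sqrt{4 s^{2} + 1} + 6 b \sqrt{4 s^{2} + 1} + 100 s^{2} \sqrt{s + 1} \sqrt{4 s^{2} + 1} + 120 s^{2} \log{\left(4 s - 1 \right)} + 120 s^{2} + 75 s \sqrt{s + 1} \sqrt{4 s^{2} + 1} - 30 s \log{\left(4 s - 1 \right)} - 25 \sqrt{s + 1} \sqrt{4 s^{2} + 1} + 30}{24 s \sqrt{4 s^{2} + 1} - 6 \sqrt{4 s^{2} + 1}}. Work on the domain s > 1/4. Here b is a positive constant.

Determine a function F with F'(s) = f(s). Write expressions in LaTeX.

An antiderivative is F(s) = - b s + \frac{5 s^{2} \sqrt{s + 1}}{3} + \frac{10 s \sqrt{s + 1}}{3} + \frac{5 \sqrt{s + 1}}{3} + \frac{5 \sqrt{4 s^{2} + 1} \log{\left(4 s - 1 \right)}}{4}.

Recover f(s) by differentiating a candidate F(s); any mismatch rules it out.
Check: d/ds[- b s + \frac{5 s^{2} \sqrt{s + 1}}{3} + \frac{10 s \sqrt{s + 1}}{3} + \frac{5 \sqrt{s + 1}}{3} + \frac{5 \sqrt{4 s^{2} + 1} \log{\left(4 s - 1 \right)}}{4}] = \frac{- 24 b s \sqrt{s + 1} \sqrt{4 s^{2} + 1} + 6 b \sqrt{s + 1} \sqrt{4 s^{2} + 1} + 100 s^{3} \sqrt{4 s^{2} + 1} + 120 s^{2} \sqrt{s + 1} \log{\left(4 s - 1 \right)} + 120 s^{2} \sqrt{s + 1} + 175 s^{2} \sqrt{4 s^{2} + 1} - 30 s \sqrt{s + 1} \log{\left(4 s - 1 \right)} + 50 s \sqrt{4 s^{2} + 1} + 30 \sqrt{s + 1} - 25 \sqrt{4 s^{2} + 1}}{24 s \sqrt{s + 1} \sqrt{4 s^{2} + 1} - 6 \sqrt{s + 1} \sqrt{4 s^{2} + 1}}, which equals f(s).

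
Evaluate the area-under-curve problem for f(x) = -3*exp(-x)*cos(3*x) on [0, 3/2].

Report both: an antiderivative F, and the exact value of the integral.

Antiderivative: F(x) = -9*exp(-x)*sin(3*x)/10 + 3*exp(-x)*cos(3*x)/10; value = -3/10 + 3*exp(-3/2)*cos(9/2)/10 - 9*exp(-3/2)*sin(9/2)/10

Any candidate F(x) must reproduce f(x) exactly when differentiated.
F(x) = -9*exp(-x)*sin(3*x)/10 + 3*exp(-x)*cos(3*x)/10 is an antiderivative of f.
Check: d/dx[-9*exp(-x)*sin(3*x)/10 + 3*exp(-x)*cos(3*x)/10] = -3*exp(-x)*cos(3*x) = f(x).
F(3/2) = 3*exp(-3/2)*cos(9/2)/10 - 9*exp(-3/2)*sin(9/2)/10; F(0) = 3/10.
Integral = F(3/2) - F(0) = -3/10 + 3*exp(-3/2)*cos(9/2)/10 - 9*exp(-3/2)*sin(9/2)/10.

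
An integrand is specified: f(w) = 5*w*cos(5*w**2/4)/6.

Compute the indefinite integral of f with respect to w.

F(w) = sin(5*w**2/4)/3 + C

f matches the chain-rule pattern g'(h)*h' with inner function h(w) = 5*w**2/4; substituting u = h(w) collapses the integral.
Check: d/dw[sin(5*w**2/4)/3] = 5*w*cos(5*w**2/4)/6 = f(w).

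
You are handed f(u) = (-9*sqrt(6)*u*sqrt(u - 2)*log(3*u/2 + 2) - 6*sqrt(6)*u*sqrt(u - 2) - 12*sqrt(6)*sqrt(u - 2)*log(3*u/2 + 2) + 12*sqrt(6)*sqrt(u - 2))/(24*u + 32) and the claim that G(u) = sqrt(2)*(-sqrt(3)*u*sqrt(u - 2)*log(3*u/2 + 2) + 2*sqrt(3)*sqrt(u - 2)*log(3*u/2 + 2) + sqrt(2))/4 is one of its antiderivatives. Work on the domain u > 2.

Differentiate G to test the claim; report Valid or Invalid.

d/du[G] = (-9*sqrt(6)*u**2*log(3*u/2 + 2) - 6*sqrt(6)*u**2 + 6*sqrt(6)*u*log(3*u/2 + 2) + 24*sqrt(6)*u + 24*sqrt(6)*log(3*u/2 + 2) - 24*sqrt(6))/(24*u*sqrt(u - 2) + 32*sqrt(u - 2))
This equals f(u) exactly, so the claim holds.

Valid - the claim checks out under differentiation.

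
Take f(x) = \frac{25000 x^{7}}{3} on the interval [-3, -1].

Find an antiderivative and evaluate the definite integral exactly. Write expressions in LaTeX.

Antiderivative: F(x) = \frac{3125 x^{8}}{3}; value = - \frac{20500000}{3}

A first test for any F(x): its x-derivative must equal f(x) identically.
F(x) = \frac{3125 x^{8}}{3} is an antiderivative of f.
Check: d/dx[\frac{3125 x^{8}}{3}] = \frac{25000 x^{7}}{3} = f(x).
F(-1) = \frac{3125}{3}; F(-3) = 6834375.
Integral = F(-1) - F(-3) = - \frac{20500000}{3}.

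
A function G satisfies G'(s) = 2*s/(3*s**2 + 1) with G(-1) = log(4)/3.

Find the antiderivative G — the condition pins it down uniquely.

G'(s) matches the chain-rule pattern g'(h)*h' with inner function h(s) = 3*s**2 + 1; substituting u = h(s) collapses the integral.
A general antiderivative is log(3*s**2 + 1)/3 + C.
The condition gives C = log(4)/3 - (log(4)/3) = 0.
So G(s) = log(3*s**2 + 1)/3.
Check: d/ds[log(3*s**2 + 1)/3] = 2*s/(3*s**2 + 1) = G'(s).

G(s) = log(3*s**2 + 1)/3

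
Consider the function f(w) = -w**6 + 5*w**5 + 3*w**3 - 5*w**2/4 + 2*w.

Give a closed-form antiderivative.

The integrand splits into summands that can be handled one at a time.
Check: d/dw[-w**7/7 + 5*w**6/6 + 3*w**4/4 - 5*w**3/12 + w**2] = -w**6 + 5*w**5 + 3*w**3 - 5*w**2/4 + 2*w = f(w).

An antiderivative is F(w) = -w**7/7 + 5*w**6/6 + 3*w**4/4 - 5*w**3/12 + w**2.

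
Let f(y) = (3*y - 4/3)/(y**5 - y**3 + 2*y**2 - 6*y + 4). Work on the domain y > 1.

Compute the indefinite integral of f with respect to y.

Factor the denominator (3*(y - 1)**2*(y + 2)*(y**2 + 2)) and decompose: f = -(y + 49)/(81*(y**2 + 2)) - 11/(81*(y + 2)) + 4/(27*(y - 1)) + 5/(27*(y - 1)**2); each piece integrates to a log, atan, or power term.
Check: d/dy[4*log(y - 1)/27 - 11*log(y + 2)/81 - log(y**2 + 2)/162 - 49*sqrt(2)*atan(sqrt(2)*y/2)/162 - 5/(27*y - 27)] = (9*y - 4)/(3*y**5 - 3*y**3 + 6*y**2 - 18*y + 12), which equals f(y).

F(y) = 4*log(y - 1)/27 - 11*log(y + 2)/81 - log(y**2 + 2)/162 - 49*sqrt(2)*atan(sqrt(2)*y/2)/162 - 5/(27*y - 27) + C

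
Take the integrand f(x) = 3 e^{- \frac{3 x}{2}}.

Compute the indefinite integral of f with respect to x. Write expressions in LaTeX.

F(x) = - 2 e^{- \frac{3 x}{2}} + C

A first test for any F(x): its x-derivative must equal f(x) identically.
Check: d/dx[- 2 e^{- \frac{3 x}{2}}] = 3 e^{- \frac{3 x}{2}} = f(x).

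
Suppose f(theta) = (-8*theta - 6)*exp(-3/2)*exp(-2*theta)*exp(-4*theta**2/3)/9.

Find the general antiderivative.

F(theta) = exp(-3/2)*exp(-2*theta)*exp(-4*theta**2/3)/3 + C

f matches the chain-rule pattern g'(h)*h' with inner function h(theta) = -4*theta**2/3 - 2*theta - 3/2; substituting u = h(theta) collapses the integral.
Check: d/dtheta[exp(-3/2)*exp(-2*theta)*exp(-4*theta**2/3)/3] = (-8*theta - 6)*exp(-3/2)*exp(-2*theta)*exp(-4*theta**2/3)/9 = f(theta).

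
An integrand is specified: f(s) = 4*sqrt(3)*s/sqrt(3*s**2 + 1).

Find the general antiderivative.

f matches the chain-rule pattern g'(h)*h' with inner function h(s) = 4*s**2 + 4/3; substituting u = h(s) collapses the integral.
Check: d/ds[2*sqrt(4*s**2 + 4/3)] = 4*sqrt(3)*s/sqrt(3*s**2 + 1) = f(s).

F(s) = 2*sqrt(4*s**2 + 4/3) + C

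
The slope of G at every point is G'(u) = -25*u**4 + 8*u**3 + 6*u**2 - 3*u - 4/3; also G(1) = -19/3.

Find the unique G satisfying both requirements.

The integrand splits into summands that can be handled one at a time.
A general antiderivative is -5*u**5 + 2*u**4 + 2*u**3 - 3*u**2/2 - 4*u/3 - 5/2 + C.
The condition gives C = -19/3 - (-19/3) = 0.
So G(u) = -5*u**5 + 2*u**4 + 2*u**3 - 3*u**2/2 - 4*u/3 - 5/2.
Check: d/du[-5*u**5 + 2*u**4 + 2*u**3 - 3*u**2/2 - 4*u/3 - 5/2] = -25*u**4 + 8*u**3 + 6*u**2 - 3*u - 4/3 = G'(u).

G(u) = -5*u**5 + 2*u**4 + 2*u**3 - 3*u**2/2 - 4*u/3 - 5/2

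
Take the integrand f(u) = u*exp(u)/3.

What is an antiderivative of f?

An antiderivative is F(u) = (u - 1)*exp(u)/3.

Recognize the product-rule pattern: f = v'r + vr' with v = u/3 - 1/3, r = exp(u), so integration by parts undoes it.
Check: d/du[(u - 1)*exp(u)/3] = u*exp(u)/3 = f(u).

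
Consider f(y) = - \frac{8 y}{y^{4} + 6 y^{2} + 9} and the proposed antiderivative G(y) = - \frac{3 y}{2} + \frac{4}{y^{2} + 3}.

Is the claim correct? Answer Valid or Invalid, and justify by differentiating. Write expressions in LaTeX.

Invalid: d/dy[G] - f = - \frac{3}{2}, which is not 0.

d/dy[G] = \frac{- 3 y^{4} - 18 y^{2} - 16 y - 27}{2 y^{4} + 12 y^{2} + 18}
d/dy[G] - f(y) = - \frac{3}{2} != 0.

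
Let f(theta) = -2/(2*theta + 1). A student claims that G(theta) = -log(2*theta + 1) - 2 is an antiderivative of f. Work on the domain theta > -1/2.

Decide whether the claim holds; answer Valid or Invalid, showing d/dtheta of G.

d/dtheta[G] = -2/(2*theta + 1)
This equals f(theta) exactly, so the claim holds.

Valid - differentiating G returns exactly f.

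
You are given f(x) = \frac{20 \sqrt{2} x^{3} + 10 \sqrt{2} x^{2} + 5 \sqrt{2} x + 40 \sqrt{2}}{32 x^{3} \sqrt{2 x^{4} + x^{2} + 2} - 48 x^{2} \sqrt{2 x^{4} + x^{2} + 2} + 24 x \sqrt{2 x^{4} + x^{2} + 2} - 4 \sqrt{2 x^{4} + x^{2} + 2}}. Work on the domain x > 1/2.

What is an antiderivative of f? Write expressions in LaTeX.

An antiderivative is F(x) = - \frac{5 \sqrt{2} \sqrt{2 x^{4} + x^{2} + 2}}{4 \left(2 x - 1\right)^{2}}.

Recognize the product-rule pattern: f = u'v + uv' with u = - \frac{5}{2 \left(2 x - 1\right)^{2}}, v = \sqrt{x^{4} + \frac{x^{2}}{2} + 1}, so integration by parts undoes it.
Check: d/dx[- \frac{5 \sqrt{2} \sqrt{2 x^{4} + x^{2} + 2}}{4 \left(2 x - 1\right)^{2}}] = \frac{20 \sqrt{2} x^{3} + 10 \sqrt{2} x^{2} + 5 \sqrt{2} x + 40 \sqrt{2}}{32 x^{3} \sqrt{2 x^{4} + x^{2} + 2} - 48 x^{2} \sqrt{2 x^{4} + x^{2} + 2} + 24 x \sqrt{2 x^{4} + x^{2} + 2} - 4 \sqrt{2 x^{4} + x^{2} + 2}} = f(x).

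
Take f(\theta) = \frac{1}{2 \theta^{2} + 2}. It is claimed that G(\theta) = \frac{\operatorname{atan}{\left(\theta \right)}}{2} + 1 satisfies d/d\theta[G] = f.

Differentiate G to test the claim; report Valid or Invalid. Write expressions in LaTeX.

Valid. The derivative of G reproduces f.

d/d\theta[G] = \frac{1}{2 \theta^{2} + 2}
This equals f(\theta) exactly, so the claim holds.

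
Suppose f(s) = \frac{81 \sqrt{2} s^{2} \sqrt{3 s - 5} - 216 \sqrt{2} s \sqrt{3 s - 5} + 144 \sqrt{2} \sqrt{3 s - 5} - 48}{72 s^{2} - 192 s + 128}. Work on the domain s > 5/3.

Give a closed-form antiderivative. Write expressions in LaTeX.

An antiderivative is F(s) = \frac{\sqrt{2} \left(3 s - 5\right)^{\frac{3}{2}} \left(3 s - 4\right) + 8}{4 \left(3 s - 4\right)}.

A first test for any F(s): its s-derivative must equal f(s) identically.
Check: d/ds[\frac{\sqrt{2} \left(3 s - 5\right)^{\frac{3}{2}} \left(3 s - 4\right) + 8}{4 \left(3 s - 4\right)}] = \frac{81 \sqrt{2} s^{2} \sqrt{3 s - 5} - 216 \sqrt{2} s \sqrt{3 s - 5} + 144 \sqrt{2} \sqrt{3 s - 5} - 48}{72 s^{2} - 192 s + 128} = f(s).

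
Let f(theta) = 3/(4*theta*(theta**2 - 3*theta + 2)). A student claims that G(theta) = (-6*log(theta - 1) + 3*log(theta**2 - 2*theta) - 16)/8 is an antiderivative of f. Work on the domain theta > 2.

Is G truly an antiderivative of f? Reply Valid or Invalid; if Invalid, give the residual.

Valid - differentiating G returns exactly f.

d/dtheta[G] = 3/(4*theta**3 - 12*theta**2 + 8*theta)
This equals f(theta) exactly, so the claim holds.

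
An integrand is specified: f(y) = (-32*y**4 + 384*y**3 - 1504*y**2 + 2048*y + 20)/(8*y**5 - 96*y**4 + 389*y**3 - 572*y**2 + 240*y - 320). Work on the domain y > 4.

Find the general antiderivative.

F(y) = 2*(-(y - 4)**2*log(4*y**2 + 5/2) - 1)/(y - 4)**2 + C

For F(y) to be correct the identity F'(y) - f(y) = 0 must hold.
Check: d/dy[2*(-(y - 4)**2*log(4*y**2 + 5/2) - 1)/(y - 4)**2] = (-32*y**4 + 384*y**3 - 1504*y**2 + 2048*y + 20)/(8*y**5 - 96*y**4 + 389*y**3 - 572*y**2 + 240*y - 320) = f(y).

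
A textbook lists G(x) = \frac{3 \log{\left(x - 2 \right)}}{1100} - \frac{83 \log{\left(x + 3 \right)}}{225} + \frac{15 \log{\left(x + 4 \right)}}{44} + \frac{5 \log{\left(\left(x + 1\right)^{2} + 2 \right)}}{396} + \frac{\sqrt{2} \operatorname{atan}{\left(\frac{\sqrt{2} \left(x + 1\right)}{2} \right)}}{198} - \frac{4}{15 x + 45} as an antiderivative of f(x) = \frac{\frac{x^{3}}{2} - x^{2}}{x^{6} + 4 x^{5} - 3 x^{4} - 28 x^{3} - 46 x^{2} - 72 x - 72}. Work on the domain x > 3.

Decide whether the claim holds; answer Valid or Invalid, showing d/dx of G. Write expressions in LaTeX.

d/dx[G] = \frac{x^{3} + x^{2} - x - 1}{2 x^{6} + 20 x^{5} + 64 x^{4} + 40 x^{3} - 186 x^{2} - 468 x - 432}
d/dx[G] - f(x) = \frac{- 3 x^{7} - 3 x^{6} + 17 x^{5} + 7 x^{4} - 60 x^{3} - 142 x^{2} + 40 x + 24}{2 x^{11} + 22 x^{10} + 72 x^{9} - 36 x^{8} - 762 x^{7} - 1902 x^{6} - 1688 x^{5} + 2060 x^{4} + 9288 x^{3} + 16272 x^{2} + 18144 x + 10368} != 0.

Invalid: d/dx[G] - f = \frac{- 3 x^{7} - 3 x^{6} + 17 x^{5} + 7 x^{4} - 60 x^{3} - 142 x^{2} + 40 x + 24}{2 x^{11} + 22 x^{10} + 72 x^{9} - 36 x^{8} - 762 x^{7} - 1902 x^{6} - 1688 x^{5} + 2060 x^{4} + 9288 x^{3} + 16272 x^{2} + 18144 x + 10368}, which is not 0.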